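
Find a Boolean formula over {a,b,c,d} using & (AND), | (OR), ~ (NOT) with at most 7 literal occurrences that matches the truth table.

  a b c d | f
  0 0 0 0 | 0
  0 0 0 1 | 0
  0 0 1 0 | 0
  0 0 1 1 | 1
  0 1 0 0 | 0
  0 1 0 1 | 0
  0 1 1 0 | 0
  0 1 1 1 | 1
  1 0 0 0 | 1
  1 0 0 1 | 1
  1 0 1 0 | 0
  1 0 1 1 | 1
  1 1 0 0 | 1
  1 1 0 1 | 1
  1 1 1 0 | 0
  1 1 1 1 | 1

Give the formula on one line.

  (c | a) = 0011001111111111
  ~c = 1100110011001100
  ~d = 1010101010101010
  (~c & ~d) = 1000100010001000
  ((~c & ~d) | d) = 1101110111011101
  ((c | a) & ((~c & ~d) | d)) = 0001000111011101

((c | a) & ((~c & ~d) | d))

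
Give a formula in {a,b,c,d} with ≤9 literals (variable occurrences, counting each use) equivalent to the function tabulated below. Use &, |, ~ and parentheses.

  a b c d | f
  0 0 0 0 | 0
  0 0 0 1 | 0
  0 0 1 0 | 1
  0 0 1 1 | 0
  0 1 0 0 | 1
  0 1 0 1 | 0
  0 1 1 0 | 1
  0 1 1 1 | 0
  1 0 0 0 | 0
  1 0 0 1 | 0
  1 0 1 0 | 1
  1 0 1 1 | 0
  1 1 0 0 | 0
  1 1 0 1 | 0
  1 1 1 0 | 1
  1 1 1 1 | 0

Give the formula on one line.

  ~a = 1111111100000000
  ~d = 1010101010101010
  (~d & b) = 0000101000001010
  (~a & (~d & b)) = 0000101000000000
  ~c = 1100110011001100
  (~c & b) = 0000110000001100
  ((~a & (~d & b)) & (~c & b)) = 0000100000000000
  (((~a & (~d & b)) & (~c & b)) | c) = 0011101100110011
  ((((~a & (~d & b)) & (~c & b)) | c) & ~d) = 0010101000100010

((((~a & (~d & b)) & (~c & b)) | c) & ~d)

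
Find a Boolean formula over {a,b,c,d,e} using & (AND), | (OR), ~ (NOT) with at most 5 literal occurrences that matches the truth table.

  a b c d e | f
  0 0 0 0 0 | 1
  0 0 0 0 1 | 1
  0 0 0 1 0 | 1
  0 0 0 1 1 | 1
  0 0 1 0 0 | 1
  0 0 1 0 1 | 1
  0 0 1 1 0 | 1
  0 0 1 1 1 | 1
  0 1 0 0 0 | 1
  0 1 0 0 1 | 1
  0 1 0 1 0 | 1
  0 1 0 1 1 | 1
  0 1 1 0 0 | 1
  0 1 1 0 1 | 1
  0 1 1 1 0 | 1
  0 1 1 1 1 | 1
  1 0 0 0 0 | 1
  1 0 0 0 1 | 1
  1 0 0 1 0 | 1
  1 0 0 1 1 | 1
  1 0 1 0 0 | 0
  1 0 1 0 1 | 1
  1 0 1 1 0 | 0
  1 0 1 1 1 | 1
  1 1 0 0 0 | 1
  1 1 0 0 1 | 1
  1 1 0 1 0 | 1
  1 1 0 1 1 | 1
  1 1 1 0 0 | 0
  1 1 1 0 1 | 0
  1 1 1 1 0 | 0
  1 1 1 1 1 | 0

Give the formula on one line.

((~c | (e & ~b)) | ~a)

  ~c = 11110000111100001111000011110000
  ~b = 11111111000000001111111100000000
  (e & ~b) = 01010101000000000101010100000000
  (~c | (e & ~b)) = 11110101111100001111010111110000
  ~a = 11111111111111110000000000000000
  ((~c | (e & ~b)) | ~a) = 11111111111111111111010111110000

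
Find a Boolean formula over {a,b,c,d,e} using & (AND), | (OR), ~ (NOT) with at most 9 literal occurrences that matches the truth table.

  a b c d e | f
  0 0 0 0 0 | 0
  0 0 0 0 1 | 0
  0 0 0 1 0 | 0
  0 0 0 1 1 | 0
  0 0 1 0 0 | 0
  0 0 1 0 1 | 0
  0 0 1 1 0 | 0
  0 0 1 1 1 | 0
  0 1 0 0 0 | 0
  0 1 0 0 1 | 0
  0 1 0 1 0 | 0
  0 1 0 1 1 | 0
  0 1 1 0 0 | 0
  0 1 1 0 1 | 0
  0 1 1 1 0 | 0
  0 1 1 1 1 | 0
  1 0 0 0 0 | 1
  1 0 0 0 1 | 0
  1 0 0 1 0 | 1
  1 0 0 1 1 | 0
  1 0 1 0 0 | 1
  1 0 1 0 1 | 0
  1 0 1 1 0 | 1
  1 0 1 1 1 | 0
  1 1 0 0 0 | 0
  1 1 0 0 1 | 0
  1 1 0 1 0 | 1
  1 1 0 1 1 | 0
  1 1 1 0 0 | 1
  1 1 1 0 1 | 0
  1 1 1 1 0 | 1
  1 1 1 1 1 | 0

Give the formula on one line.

  ~e = 10101010101010101010101010101010
  (a | ~e) = 10101010101010101111111111111111
  (d & (a | ~e)) = 00100010001000100011001100110011
  (b & (d & (a | ~e))) = 00000000001000100000000000110011
  ~a = 11111111111111110000000000000000
  (c | ~a) = 11111111111111110000111100001111
  ((b & (d & (a | ~e))) | (c | ~a)) = 11111111111111110000111100111111
  ~b = 11111111000000001111111100000000
  (((b & (d & (a | ~e))) | (c | ~a)) | ~b) = 11111111111111111111111100111111
  (~e & a) = 00000000000000001010101010101010
  ((((b & (d & (a | ~e))) | (c | ~a)) | ~b) & (~e & a)) = 00000000000000001010101000101010

((((b & (d & (a | ~e))) | (c | ~a)) | ~b) & (~e & a))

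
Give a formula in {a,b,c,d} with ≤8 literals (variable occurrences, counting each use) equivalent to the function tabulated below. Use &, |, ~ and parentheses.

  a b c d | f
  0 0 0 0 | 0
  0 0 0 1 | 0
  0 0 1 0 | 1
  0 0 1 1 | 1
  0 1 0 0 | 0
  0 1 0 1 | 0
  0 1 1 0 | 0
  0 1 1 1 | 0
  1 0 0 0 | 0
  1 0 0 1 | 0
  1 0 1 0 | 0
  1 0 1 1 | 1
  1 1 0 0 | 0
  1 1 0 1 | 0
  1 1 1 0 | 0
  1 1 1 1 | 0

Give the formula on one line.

(((~a | d) & c) & (~b & (~a | c)))

  ~a = 1111111100000000
  (~a | d) = 1111111101010101
  ((~a | d) & c) = 0011001100010001
  ~b = 1111000011110000
  (~a | c) = 1111111100110011
  (~b & (~a | c)) = 1111000000110000
  (((~a | d) & c) & (~b & (~a | c))) = 0011000000010000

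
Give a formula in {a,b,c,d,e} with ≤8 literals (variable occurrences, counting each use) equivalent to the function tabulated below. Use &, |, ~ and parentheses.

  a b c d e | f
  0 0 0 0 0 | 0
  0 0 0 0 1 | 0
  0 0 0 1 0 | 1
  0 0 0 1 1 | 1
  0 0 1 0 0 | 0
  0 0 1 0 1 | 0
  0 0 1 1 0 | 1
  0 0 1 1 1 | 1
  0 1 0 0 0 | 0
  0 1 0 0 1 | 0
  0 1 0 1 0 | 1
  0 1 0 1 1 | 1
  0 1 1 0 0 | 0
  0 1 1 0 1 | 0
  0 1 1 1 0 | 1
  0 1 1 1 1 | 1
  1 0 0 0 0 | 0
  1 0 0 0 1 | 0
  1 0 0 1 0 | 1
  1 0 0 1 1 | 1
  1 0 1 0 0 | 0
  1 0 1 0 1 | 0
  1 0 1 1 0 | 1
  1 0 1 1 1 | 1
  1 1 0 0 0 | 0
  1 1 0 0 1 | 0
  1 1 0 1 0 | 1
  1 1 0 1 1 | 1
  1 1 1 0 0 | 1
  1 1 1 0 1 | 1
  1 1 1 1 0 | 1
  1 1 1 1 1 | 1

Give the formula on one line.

((c & (b & (a & ~d))) | d)

  ~d = 11001100110011001100110011001100
  (a & ~d) = 00000000000000001100110011001100
  (b & (a & ~d)) = 00000000000000000000000011001100
  (c & (b & (a & ~d))) = 00000000000000000000000000001100
  ((c & (b & (a & ~d))) | d) = 00110011001100110011001100111111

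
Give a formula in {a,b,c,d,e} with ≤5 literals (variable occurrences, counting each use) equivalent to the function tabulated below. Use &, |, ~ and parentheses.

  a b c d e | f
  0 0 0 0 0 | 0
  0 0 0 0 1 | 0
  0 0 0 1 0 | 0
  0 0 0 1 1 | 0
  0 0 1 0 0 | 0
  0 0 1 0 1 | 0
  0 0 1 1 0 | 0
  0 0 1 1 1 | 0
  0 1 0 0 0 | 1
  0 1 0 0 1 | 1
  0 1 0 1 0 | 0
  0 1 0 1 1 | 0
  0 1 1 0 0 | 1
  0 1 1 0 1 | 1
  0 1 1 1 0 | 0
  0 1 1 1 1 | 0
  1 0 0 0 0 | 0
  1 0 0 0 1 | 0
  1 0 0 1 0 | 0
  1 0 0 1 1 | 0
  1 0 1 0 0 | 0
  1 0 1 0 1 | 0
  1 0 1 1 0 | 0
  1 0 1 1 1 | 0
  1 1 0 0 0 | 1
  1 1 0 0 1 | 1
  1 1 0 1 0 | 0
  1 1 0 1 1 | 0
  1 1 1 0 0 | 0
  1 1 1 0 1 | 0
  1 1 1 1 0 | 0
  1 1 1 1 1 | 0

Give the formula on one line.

((~c | (~a & c)) & (b & ~d))

  ~c = 11110000111100001111000011110000
  ~a = 11111111111111110000000000000000
  (~a & c) = 00001111000011110000000000000000
  (~c | (~a & c)) = 11111111111111111111000011110000
  ~d = 11001100110011001100110011001100
  (b & ~d) = 00000000110011000000000011001100
  ((~c | (~a & c)) & (b & ~d)) = 00000000110011000000000011000000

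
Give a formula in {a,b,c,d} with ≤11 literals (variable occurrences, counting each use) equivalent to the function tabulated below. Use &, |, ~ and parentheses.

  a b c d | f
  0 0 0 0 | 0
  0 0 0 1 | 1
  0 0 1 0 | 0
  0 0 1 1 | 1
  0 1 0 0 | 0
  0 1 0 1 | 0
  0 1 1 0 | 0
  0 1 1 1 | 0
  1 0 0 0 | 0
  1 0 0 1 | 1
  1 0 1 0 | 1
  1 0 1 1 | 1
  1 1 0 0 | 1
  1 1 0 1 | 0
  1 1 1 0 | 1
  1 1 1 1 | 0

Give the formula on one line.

  ~b = 1111000011110000
  ~d = 1010101010101010
  (~d & a) = 0000000010101010
  (~b | (~d & a)) = 1111000011111010
  (~d | b) = 1010111110101111
  ((~d | b) & a) = 0000000010101111
  (((~d | b) & a) & c) = 0000000000100011
  (d | b) = 0101111101011111
  ((((~d | b) & a) & c) | (d | b)) = 0101111101111111
  ((~b | (~d & a)) & ((((~d | b) & a) & c) | (d | b))) = 0101000001111010

((~b | (~d & a)) & ((((~d | b) & a) & c) | (d | b)))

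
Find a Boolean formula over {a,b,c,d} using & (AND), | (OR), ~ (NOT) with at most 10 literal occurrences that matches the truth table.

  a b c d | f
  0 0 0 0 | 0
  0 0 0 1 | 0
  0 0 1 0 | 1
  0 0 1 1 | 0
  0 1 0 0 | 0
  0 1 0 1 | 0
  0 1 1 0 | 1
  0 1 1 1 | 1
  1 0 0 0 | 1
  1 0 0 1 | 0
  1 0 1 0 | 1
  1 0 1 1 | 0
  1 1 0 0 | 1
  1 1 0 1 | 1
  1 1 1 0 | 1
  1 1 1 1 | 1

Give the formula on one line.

(((c & (~c | ~a)) | a) & (~d | (b & d)))

  ~c = 1100110011001100
  ~a = 1111111100000000
  (~c | ~a) = 1111111111001100
  (c & (~c | ~a)) = 0011001100000000
  ((c & (~c | ~a)) | a) = 0011001111111111
  ~d = 1010101010101010
  (b & d) = 0000010100000101
  (~d | (b & d)) = 1010111110101111
  (((c & (~c | ~a)) | a) & (~d | (b & d))) = 0010001110101111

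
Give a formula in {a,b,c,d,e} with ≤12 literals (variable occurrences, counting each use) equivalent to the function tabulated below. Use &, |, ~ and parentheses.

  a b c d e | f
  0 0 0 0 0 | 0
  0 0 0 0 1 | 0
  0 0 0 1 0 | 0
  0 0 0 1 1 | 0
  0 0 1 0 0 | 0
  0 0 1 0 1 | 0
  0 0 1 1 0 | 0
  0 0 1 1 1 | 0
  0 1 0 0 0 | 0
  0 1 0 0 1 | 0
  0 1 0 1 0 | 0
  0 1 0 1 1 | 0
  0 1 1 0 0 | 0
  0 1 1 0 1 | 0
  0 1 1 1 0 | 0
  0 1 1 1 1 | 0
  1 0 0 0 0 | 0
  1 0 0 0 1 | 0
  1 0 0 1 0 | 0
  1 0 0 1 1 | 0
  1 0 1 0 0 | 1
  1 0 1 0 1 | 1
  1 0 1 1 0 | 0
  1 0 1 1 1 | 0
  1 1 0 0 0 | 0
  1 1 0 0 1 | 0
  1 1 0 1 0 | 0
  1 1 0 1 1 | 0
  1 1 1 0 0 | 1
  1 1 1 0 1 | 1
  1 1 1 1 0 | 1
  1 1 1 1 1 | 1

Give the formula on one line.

((c & (((b & d) | ~d) & (~b | c))) & (a & (c | ~a)))

  (b & d) = 00000000001100110000000000110011
  ~d = 11001100110011001100110011001100
  ((b & d) | ~d) = 11001100111111111100110011111111
  ~b = 11111111000000001111111100000000
  (~b | c) = 11111111000011111111111100001111
  (((b & d) | ~d) & (~b | c)) = 11001100000011111100110000001111
  (c & (((b & d) | ~d) & (~b | c))) = 00001100000011110000110000001111
  ~a = 11111111111111110000000000000000
  (c | ~a) = 11111111111111110000111100001111
  (a & (c | ~a)) = 00000000000000000000111100001111
  ((c & (((b & d) | ~d) & (~b | c))) & (a & (c | ~a))) = 00000000000000000000110000001111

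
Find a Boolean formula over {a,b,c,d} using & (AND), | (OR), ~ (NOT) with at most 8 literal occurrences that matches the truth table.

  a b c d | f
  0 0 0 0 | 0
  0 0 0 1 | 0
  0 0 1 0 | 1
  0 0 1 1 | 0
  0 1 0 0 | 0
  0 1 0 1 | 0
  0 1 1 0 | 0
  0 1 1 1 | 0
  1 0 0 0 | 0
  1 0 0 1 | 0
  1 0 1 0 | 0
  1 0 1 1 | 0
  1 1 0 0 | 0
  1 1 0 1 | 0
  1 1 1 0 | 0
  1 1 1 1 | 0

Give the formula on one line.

  ~d = 1010101010101010
  ~b = 1111000011110000
  (~d & ~b) = 1010000010100000
  ((~d & ~b) & c) = 0010000000100000
  ~a = 1111111100000000
  (((~d & ~b) & c) & ~a) = 0010000000000000
  ((((~d & ~b) & c) & ~a) | a) = 0010000011111111
  ~c = 1100110011001100
  (~b | ~c) = 1111110011111100
  (~a & (~b | ~c)) = 1111110000000000
  (((((~d & ~b) & c) & ~a) | a) & (~a & (~b | ~c))) = 0010000000000000

(((((~d & ~b) & c) & ~a) | a) & (~a & (~b | ~c)))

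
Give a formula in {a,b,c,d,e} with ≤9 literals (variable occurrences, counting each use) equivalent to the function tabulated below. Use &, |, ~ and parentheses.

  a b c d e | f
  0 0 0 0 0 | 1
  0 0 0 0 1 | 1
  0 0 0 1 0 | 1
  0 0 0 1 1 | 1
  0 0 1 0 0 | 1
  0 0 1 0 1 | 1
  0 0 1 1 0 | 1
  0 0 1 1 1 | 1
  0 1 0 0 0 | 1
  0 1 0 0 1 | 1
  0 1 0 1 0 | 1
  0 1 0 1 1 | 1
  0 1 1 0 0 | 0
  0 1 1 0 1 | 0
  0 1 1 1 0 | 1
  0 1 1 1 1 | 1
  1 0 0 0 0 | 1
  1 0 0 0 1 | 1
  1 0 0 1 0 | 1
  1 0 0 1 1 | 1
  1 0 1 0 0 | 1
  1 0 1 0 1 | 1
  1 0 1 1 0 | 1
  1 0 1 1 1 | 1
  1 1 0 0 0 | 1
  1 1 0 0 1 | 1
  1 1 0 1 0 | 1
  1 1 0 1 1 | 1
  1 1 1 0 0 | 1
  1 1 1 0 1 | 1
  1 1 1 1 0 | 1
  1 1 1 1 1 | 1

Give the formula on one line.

  ~b = 11111111000000001111111100000000
  (~b | a) = 11111111000000001111111111111111
  ~c = 11110000111100001111000011110000
  ((~b | a) | ~c) = 11111111111100001111111111111111
  ~e = 10101010101010101010101010101010
  (~e | b) = 10101010111111111010101011111111
  ((~e | b) & c) = 00001010000011110000101000001111
  (((~e | b) & c) & d) = 00000010000000110000001000000011
  (((~b | a) | ~c) | (((~e | b) & c) & d)) = 11111111111100111111111111111111

(((~b | a) | ~c) | (((~e | b) & c) & d))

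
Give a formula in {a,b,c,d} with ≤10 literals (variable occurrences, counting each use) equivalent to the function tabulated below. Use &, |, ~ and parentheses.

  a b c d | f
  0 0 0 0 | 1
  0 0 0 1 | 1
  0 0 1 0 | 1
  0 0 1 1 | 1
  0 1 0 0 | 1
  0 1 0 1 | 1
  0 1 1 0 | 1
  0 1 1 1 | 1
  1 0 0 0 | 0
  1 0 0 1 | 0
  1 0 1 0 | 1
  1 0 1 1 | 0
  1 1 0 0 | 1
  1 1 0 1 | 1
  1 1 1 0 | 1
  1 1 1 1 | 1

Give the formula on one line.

((((~d & ~b) & (c | d)) | (b & d)) | (~a | b))

  ~d = 1010101010101010
  ~b = 1111000011110000
  (~d & ~b) = 1010000010100000
  (c | d) = 0111011101110111
  ((~d & ~b) & (c | d)) = 0010000000100000
  (b & d) = 0000010100000101
  (((~d & ~b) & (c | d)) | (b & d)) = 0010010100100101
  ~a = 1111111100000000
  (~a | b) = 1111111100001111
  ((((~d & ~b) & (c | d)) | (b & d)) | (~a | b)) = 1111111100101111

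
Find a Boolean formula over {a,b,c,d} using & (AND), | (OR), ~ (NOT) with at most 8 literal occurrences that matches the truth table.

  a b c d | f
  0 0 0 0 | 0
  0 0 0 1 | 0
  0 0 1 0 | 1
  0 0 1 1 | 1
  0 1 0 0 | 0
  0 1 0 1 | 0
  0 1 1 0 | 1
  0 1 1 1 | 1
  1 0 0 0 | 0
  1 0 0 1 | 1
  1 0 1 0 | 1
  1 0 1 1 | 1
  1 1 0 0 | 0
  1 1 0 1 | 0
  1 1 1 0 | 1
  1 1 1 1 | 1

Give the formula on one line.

  ~b = 1111000011110000
  (~b & a) = 0000000011110000
  (c | (~b & a)) = 0011001111110011
  (b & c) = 0000001100000011
  ~c = 1100110011001100
  (d & ~c) = 0100010001000100
  ((b & c) | (d & ~c)) = 0100011101000111
  ((c | (~b & a)) & ((b & c) | (d & ~c))) = 0000001101000011
  (c | ((c | (~b & a)) & ((b & c) | (d & ~c)))) = 0011001101110011

(c | ((c | (~b & a)) & ((b & c) | (d & ~c))))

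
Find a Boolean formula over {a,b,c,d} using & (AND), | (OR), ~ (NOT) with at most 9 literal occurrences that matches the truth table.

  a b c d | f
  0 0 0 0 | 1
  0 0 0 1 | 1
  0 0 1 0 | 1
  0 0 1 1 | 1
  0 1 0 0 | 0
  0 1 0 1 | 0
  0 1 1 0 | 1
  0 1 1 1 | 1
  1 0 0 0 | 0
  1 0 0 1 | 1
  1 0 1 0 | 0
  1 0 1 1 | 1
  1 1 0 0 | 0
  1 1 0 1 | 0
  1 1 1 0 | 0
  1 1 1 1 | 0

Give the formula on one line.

  ~a = 1111111100000000
  ~b = 1111000011110000
  (d | b) = 0101111101011111
  (~b & (d | b)) = 0101000001010000
  (~a | (~b & (d | b))) = 1111111101010000
  (c | ~b) = 1111001111110011
  ((~a | (~b & (d | b))) & (c | ~b)) = 1111001101010000

((~a | (~b & (d | b))) & (c | ~b))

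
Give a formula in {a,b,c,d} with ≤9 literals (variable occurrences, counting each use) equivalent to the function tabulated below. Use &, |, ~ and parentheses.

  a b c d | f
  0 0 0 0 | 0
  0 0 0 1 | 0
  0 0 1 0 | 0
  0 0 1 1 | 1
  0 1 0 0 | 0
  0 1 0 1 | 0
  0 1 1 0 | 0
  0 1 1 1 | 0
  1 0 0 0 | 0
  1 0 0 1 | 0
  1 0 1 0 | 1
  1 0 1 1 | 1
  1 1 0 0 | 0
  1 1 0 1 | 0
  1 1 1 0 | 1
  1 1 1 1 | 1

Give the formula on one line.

  ~b = 1111000011110000
  (c & ~b) = 0011000000110000
  (~b & d) = 0101000001010000
  ((c & ~b) & (~b & d)) = 0001000000010000
  (c & a) = 0000000000110011
  (((c & ~b) & (~b & d)) | (c & a)) = 0001000000110011

(((c & ~b) & (~b & d)) | (c & a))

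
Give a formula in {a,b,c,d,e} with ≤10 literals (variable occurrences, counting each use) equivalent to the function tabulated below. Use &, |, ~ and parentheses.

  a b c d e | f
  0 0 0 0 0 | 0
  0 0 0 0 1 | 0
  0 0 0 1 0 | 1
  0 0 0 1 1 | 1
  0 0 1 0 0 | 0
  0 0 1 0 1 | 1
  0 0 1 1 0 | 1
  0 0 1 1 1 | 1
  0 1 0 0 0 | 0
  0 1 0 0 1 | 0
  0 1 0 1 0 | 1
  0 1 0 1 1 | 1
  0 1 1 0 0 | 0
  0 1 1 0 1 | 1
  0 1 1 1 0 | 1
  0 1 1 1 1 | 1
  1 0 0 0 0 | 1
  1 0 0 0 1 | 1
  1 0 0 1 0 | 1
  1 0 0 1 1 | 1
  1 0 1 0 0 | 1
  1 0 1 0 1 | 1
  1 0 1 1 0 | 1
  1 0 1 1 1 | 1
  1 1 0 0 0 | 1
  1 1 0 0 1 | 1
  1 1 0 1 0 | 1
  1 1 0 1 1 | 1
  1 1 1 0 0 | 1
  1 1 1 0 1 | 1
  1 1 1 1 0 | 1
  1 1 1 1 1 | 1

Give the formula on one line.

  ~d = 11001100110011001100110011001100
  ~a = 11111111111111110000000000000000
  (~a | c) = 11111111111111110000111100001111
  (~d & (~a | c)) = 11001100110011000000110000001100
  (e & c) = 00000101000001010000010100000101
  ((~d & (~a | c)) & (e & c)) = 00000100000001000000010000000100
  (((~d & (~a | c)) & (e & c)) | a) = 00000100000001001111111111111111
  (d | (((~d & (~a | c)) & (e & c)) | a)) = 00110111001101111111111111111111

(d | (((~d & (~a | c)) & (e & c)) | a))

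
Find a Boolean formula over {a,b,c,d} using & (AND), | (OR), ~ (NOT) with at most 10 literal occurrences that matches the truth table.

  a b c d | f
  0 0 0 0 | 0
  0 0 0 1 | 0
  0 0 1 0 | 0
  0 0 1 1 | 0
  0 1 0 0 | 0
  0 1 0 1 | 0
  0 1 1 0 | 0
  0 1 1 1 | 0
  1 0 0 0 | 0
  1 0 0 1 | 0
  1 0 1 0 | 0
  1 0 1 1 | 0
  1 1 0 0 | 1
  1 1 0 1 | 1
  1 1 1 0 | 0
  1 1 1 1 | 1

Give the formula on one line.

(((d | ~c) & (((a & b) | ~d) & b)) & (b & a))

  ~c = 1100110011001100
  (d | ~c) = 1101110111011101
  (a & b) = 0000000000001111
  ~d = 1010101010101010
  ((a & b) | ~d) = 1010101010101111
  (((a & b) | ~d) & b) = 0000101000001111
  ((d | ~c) & (((a & b) | ~d) & b)) = 0000100000001101
  (b & a) = 0000000000001111
  (((d | ~c) & (((a & b) | ~d) & b)) & (b & a)) = 0000000000001101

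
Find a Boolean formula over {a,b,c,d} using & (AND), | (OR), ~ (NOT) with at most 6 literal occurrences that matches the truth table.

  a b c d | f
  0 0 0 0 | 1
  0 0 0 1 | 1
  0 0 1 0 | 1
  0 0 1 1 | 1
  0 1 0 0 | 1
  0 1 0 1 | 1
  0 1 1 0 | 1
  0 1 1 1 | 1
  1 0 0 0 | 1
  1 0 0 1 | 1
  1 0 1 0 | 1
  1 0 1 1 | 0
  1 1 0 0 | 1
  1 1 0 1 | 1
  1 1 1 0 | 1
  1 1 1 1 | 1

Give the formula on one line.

((b | (a & ~c)) | (~d | ~a))

  ~c = 1100110011001100
  (a & ~c) = 0000000011001100
  (b | (a & ~c)) = 0000111111001111
  ~d = 1010101010101010
  ~a = 1111111100000000
  (~d | ~a) = 1111111110101010
  ((b | (a & ~c)) | (~d | ~a)) = 1111111111101111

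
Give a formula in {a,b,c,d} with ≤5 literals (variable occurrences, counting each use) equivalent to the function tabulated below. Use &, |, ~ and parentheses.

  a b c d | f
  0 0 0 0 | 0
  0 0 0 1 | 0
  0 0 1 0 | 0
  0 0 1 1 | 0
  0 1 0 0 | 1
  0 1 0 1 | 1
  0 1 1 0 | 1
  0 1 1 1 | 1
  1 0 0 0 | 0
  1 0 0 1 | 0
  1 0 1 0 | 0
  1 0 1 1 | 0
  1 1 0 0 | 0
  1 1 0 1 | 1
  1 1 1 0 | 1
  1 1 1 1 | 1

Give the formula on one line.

(b & ((~a | d) | c))

  ~a = 1111111100000000
  (~a | d) = 1111111101010101
  ((~a | d) | c) = 1111111101110111
  (b & ((~a | d) | c)) = 0000111100000111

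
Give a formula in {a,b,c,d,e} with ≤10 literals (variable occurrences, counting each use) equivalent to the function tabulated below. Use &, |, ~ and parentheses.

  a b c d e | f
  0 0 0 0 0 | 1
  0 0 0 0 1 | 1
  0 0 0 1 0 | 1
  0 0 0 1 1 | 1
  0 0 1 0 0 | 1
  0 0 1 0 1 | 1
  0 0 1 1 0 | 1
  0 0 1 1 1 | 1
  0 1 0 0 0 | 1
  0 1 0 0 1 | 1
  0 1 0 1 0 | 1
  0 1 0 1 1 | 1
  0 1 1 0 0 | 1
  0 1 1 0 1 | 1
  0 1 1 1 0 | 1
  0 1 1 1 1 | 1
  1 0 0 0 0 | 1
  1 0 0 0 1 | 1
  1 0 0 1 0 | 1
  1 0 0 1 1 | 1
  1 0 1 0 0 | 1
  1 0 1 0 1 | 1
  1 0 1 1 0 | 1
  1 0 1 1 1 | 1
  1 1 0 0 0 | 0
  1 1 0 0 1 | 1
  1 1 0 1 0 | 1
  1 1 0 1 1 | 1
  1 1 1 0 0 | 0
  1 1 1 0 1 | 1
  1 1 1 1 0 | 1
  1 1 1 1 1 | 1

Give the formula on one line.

  ~a = 11111111111111110000000000000000
  (~a | d) = 11111111111111110011001100110011
  (b | c) = 00001111111111110000111111111111
  ((~a | d) & (b | c)) = 00001111111111110000001100110011
  ~b = 11111111000000001111111100000000
  (e | ~b) = 11111111010101011111111101010101
  (d | (e | ~b)) = 11111111011101111111111101110111
  (((~a | d) & (b | c)) | (d | (e | ~b))) = 11111111111111111111111101110111

(((~a | d) & (b | c)) | (d | (e | ~b)))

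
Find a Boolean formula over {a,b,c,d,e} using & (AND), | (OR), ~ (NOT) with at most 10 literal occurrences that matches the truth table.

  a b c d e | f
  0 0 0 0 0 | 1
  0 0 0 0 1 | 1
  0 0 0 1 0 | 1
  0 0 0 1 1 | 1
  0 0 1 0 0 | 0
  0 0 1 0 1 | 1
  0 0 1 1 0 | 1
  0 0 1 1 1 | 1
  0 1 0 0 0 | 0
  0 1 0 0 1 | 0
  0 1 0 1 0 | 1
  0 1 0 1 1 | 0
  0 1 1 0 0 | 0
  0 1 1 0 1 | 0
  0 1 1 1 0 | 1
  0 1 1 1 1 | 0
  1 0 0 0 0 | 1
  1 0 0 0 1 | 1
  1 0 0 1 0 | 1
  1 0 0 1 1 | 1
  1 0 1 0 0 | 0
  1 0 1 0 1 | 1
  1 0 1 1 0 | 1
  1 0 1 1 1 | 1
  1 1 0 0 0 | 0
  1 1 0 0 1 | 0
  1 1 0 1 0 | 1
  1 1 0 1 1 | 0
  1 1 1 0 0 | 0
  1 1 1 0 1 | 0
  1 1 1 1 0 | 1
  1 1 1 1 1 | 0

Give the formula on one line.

  ~e = 10101010101010101010101010101010
  (~e & d) = 00100010001000100010001000100010
  ~c = 11110000111100001111000011110000
  (b | ~c) = 11110000111111111111000011111111
  ~d = 11001100110011001100110011001100
  (~e | a) = 10101010101010101111111111111111
  (~d | (~e | a)) = 11101110111011101111111111111111
  ((b | ~c) & (~d | (~e | a))) = 11100000111011101111000011111111
  (e | ((b | ~c) & (~d | (~e | a)))) = 11110101111111111111010111111111
  ~b = 11111111000000001111111100000000
  ((e | ((b | ~c) & (~d | (~e | a)))) & ~b) = 11110101000000001111010100000000
  ((~e & d) | ((e | ((b | ~c) & (~d | (~e | a)))) & ~b)) = 11110111001000101111011100100010

((~e & d) | ((e | ((b | ~c) & (~d | (~e | a)))) & ~b))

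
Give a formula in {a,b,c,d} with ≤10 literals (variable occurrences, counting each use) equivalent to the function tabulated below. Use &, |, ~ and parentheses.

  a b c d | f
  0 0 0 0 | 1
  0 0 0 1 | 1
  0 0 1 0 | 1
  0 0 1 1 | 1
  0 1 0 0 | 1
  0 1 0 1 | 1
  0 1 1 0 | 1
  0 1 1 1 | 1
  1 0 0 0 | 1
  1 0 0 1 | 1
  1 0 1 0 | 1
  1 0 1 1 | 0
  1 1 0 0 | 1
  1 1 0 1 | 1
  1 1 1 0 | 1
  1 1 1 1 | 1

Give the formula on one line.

(((d | (b & c)) & (~a | (b & d))) | (~c | ~d))

  (b & c) = 0000001100000011
  (d | (b & c)) = 0101011101010111
  ~a = 1111111100000000
  (b & d) = 0000010100000101
  (~a | (b & d)) = 1111111100000101
  ((d | (b & c)) & (~a | (b & d))) = 0101011100000101
  ~c = 1100110011001100
  ~d = 1010101010101010
  (~c | ~d) = 1110111011101110
  (((d | (b & c)) & (~a | (b & d))) | (~c | ~d)) = 1111111111101111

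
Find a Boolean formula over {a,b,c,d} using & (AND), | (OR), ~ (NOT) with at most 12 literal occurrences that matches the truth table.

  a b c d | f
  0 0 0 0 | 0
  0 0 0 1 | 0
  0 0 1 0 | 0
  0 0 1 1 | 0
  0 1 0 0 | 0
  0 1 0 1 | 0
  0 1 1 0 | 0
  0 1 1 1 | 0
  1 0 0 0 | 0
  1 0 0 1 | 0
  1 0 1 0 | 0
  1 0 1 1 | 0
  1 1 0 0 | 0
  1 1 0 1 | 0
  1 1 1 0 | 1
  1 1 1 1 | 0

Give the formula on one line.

  ~d = 1010101010101010
  (b & c) = 0000001100000011
  (~d & (b & c)) = 0000001000000010
  ~a = 1111111100000000
  ~c = 1100110011001100
  (b & ~a) = 0000111100000000
  ((b & ~a) | d) = 0101111101010101
  (~c & ((b & ~a) | d)) = 0100110001000100
  (~a & (~c & ((b & ~a) | d))) = 0100110000000000
  (a | (~a & (~c & ((b & ~a) | d)))) = 0100110011111111
  ((~d & (b & c)) & (a | (~a & (~c & ((b & ~a) | d))))) = 0000000000000010

((~d & (b & c)) & (a | (~a & (~c & ((b & ~a) | d)))))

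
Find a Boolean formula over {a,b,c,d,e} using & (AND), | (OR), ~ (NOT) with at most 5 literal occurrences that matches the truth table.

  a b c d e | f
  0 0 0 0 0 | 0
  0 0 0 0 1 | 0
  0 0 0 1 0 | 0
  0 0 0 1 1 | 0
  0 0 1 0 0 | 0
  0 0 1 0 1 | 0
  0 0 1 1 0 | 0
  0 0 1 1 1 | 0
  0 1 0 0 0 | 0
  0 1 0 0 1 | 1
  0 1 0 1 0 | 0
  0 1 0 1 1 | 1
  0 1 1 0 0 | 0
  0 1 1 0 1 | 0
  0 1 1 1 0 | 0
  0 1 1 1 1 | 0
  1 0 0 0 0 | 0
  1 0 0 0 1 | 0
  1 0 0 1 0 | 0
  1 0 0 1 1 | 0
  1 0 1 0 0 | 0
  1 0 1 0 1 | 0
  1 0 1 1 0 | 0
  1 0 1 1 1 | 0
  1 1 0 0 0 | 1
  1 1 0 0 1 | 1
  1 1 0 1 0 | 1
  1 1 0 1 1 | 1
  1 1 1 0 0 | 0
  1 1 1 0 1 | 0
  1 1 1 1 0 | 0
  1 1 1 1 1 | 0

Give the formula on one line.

  (e | a) = 01010101010101011111111111111111
  (b & (e | a)) = 00000000010101010000000011111111
  ~c = 11110000111100001111000011110000
  ((b & (e | a)) & ~c) = 00000000010100000000000011110000

((b & (e | a)) & ~c)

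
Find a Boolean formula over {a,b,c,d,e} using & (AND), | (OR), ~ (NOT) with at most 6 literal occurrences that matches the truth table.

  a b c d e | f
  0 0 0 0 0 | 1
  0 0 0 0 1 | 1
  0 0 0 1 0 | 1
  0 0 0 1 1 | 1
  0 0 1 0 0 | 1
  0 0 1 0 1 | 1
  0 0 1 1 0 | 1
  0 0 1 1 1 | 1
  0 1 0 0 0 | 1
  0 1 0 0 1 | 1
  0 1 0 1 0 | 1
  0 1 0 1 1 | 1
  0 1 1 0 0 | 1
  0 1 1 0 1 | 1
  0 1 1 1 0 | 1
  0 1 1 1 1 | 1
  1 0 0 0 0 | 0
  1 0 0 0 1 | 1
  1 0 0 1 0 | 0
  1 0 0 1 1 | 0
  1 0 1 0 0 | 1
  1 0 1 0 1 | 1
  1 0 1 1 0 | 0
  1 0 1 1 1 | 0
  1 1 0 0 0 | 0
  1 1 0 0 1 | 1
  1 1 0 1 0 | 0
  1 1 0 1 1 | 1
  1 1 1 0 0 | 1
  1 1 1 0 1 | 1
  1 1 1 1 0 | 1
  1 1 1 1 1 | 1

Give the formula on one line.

(((~d | ~a) | b) & (~a | (e | c)))

  ~d = 11001100110011001100110011001100
  ~a = 11111111111111110000000000000000
  (~d | ~a) = 11111111111111111100110011001100
  ((~d | ~a) | b) = 11111111111111111100110011111111
  (e | c) = 01011111010111110101111101011111
  (~a | (e | c)) = 11111111111111110101111101011111
  (((~d | ~a) | b) & (~a | (e | c))) = 11111111111111110100110001011111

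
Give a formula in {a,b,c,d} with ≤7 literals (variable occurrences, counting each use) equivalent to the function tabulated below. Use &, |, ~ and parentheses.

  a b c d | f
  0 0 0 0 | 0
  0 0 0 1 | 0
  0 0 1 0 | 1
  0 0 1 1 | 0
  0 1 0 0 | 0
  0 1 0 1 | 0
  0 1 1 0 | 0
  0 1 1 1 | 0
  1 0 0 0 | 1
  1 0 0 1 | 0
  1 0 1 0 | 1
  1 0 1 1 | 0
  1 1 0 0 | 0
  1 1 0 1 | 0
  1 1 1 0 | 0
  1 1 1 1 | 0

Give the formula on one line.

  ~b = 1111000011110000
  (a | c) = 0011001111111111
  (~b & (a | c)) = 0011000011110000
  (a & b) = 0000000000001111
  ~d = 1010101010101010
  ((a & b) | ~d) = 1010101010101111
  ((~b & (a | c)) & ((a & b) | ~d)) = 0010000010100000

((~b & (a | c)) & ((a & b) | ~d))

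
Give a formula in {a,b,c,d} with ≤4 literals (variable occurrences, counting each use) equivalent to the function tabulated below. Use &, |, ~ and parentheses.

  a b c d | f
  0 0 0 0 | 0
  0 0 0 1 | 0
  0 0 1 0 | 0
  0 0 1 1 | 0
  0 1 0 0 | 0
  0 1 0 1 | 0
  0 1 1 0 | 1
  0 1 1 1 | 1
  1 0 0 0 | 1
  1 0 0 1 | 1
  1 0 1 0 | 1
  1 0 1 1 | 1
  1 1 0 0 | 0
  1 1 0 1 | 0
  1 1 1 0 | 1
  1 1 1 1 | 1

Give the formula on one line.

((a | b) & (c | ~b))

  (a | b) = 0000111111111111
  ~b = 1111000011110000
  (c | ~b) = 1111001111110011
  ((a | b) & (c | ~b)) = 0000001111110011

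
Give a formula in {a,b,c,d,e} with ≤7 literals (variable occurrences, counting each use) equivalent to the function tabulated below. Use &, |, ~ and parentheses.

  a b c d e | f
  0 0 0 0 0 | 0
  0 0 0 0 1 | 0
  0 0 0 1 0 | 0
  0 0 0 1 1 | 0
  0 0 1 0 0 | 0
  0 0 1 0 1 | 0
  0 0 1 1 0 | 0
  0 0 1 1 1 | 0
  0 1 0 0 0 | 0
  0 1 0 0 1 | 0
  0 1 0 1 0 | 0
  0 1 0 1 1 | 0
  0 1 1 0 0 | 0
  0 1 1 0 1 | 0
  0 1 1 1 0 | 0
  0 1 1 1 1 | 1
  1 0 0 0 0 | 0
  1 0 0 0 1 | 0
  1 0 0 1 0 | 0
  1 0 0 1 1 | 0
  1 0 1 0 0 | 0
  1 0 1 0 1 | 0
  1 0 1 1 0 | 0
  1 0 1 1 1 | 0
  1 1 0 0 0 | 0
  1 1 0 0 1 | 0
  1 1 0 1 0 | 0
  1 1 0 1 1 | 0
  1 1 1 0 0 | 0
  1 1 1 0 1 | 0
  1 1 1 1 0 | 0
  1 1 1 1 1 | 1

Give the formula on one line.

  (b & c) = 00000000000011110000000000001111
  (d & e) = 00010001000100010001000100010001
  ((b & c) & (d & e)) = 00000000000000010000000000000001

((b & c) & (d & e))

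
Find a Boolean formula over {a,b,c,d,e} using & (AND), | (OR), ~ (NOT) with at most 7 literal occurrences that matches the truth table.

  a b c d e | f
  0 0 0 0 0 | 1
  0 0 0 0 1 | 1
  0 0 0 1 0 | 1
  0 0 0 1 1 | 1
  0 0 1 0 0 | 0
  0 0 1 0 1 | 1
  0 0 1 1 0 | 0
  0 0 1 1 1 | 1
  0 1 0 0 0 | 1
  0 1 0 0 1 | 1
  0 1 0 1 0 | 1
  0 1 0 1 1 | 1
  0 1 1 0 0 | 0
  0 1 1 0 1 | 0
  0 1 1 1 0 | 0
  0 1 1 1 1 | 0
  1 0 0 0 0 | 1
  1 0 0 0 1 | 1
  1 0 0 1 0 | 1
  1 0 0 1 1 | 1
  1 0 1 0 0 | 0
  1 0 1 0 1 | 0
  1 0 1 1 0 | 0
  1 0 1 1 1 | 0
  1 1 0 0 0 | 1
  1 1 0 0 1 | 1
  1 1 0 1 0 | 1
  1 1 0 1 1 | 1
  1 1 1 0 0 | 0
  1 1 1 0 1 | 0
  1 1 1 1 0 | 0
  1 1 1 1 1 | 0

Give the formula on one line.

  ~c = 11110000111100001111000011110000
  ~b = 11111111000000001111111100000000
  ~a = 11111111111111110000000000000000
  (~a & b) = 00000000111111110000000000000000
  (e & ~a) = 01010101010101010000000000000000
  ((~a & b) | (e & ~a)) = 01010101111111110000000000000000
  (~b & ((~a & b) | (e & ~a))) = 01010101000000000000000000000000
  (~c | (~b & ((~a & b) | (e & ~a)))) = 11110101111100001111000011110000

(~c | (~b & ((~a & b) | (e & ~a))))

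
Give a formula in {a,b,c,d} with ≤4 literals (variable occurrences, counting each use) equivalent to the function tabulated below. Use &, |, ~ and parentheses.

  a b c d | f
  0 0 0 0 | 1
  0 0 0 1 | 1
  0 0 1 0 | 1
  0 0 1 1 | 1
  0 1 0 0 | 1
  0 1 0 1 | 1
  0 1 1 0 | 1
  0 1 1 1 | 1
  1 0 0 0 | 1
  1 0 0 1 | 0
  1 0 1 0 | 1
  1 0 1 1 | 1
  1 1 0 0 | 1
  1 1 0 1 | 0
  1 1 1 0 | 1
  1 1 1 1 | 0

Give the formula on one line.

  ~b = 1111000011110000
  (~b & c) = 0011000000110000
  ~a = 1111111100000000
  ((~b & c) | ~a) = 1111111100110000
  ~d = 1010101010101010
  (((~b & c) | ~a) | ~d) = 1111111110111010

(((~b & c) | ~a) | ~d)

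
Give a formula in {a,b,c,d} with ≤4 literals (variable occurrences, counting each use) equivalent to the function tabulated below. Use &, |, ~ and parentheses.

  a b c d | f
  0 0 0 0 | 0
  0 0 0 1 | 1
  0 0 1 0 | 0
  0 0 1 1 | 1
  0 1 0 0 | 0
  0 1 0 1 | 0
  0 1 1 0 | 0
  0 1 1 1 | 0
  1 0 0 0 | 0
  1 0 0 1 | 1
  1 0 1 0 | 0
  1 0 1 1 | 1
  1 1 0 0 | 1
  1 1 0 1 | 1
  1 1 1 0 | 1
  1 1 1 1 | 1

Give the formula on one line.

  (b | d) = 0101111101011111
  ~b = 1111000011110000
  (~b | a) = 1111000011111111
  ((b | d) & (~b | a)) = 0101000001011111

((b | d) & (~b | a))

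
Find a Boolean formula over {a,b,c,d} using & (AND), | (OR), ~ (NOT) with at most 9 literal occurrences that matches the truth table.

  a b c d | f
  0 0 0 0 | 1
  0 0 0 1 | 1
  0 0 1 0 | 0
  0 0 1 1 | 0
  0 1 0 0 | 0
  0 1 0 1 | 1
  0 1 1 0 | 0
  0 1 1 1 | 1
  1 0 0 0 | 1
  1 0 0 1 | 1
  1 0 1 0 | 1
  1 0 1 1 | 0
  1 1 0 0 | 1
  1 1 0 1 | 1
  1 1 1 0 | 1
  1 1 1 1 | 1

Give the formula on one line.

(((~b & ~c) | (d & b)) | (a & (~d | ~c)))

  ~b = 1111000011110000
  ~c = 1100110011001100
  (~b & ~c) = 1100000011000000
  (d & b) = 0000010100000101
  ((~b & ~c) | (d & b)) = 1100010111000101
  ~d = 1010101010101010
  (~d | ~c) = 1110111011101110
  (a & (~d | ~c)) = 0000000011101110
  (((~b & ~c) | (d & b)) | (a & (~d | ~c))) = 1100010111101111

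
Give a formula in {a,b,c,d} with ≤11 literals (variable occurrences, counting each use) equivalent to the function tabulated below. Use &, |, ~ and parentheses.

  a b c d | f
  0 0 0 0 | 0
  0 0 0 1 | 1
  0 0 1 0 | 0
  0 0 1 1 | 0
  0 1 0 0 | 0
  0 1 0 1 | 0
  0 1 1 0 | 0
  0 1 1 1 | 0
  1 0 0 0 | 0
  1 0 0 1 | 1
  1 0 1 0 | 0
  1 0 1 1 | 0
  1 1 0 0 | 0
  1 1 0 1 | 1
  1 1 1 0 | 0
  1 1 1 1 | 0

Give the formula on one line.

((((a & c) | ~c) & ((~a & b) | d)) & ((a | ~b) & ~c))

  (a & c) = 0000000000110011
  ~c = 1100110011001100
  ((a & c) | ~c) = 1100110011111111
  ~a = 1111111100000000
  (~a & b) = 0000111100000000
  ((~a & b) | d) = 0101111101010101
  (((a & c) | ~c) & ((~a & b) | d)) = 0100110001010101
  ~b = 1111000011110000
  (a | ~b) = 1111000011111111
  ((a | ~b) & ~c) = 1100000011001100
  ((((a & c) | ~c) & ((~a & b) | d)) & ((a | ~b) & ~c)) = 0100000001000100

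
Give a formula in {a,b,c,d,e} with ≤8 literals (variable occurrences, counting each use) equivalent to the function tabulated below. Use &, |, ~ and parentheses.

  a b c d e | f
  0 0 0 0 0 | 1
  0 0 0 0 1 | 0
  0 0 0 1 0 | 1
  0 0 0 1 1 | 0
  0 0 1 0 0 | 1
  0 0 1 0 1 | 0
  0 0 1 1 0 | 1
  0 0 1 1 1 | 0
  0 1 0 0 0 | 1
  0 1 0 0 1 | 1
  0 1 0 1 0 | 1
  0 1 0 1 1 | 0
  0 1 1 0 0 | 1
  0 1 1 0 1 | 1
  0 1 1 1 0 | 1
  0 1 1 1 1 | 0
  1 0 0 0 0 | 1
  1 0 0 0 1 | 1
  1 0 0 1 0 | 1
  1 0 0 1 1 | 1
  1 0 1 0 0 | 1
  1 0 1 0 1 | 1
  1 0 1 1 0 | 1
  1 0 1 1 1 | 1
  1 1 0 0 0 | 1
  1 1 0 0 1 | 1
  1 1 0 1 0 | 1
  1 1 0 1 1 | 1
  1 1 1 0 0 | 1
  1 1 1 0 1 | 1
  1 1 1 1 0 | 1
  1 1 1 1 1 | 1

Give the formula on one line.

(((~d & b) | a) | (a | ~e))

  ~d = 11001100110011001100110011001100
  (~d & b) = 00000000110011000000000011001100
  ((~d & b) | a) = 00000000110011001111111111111111
  ~e = 10101010101010101010101010101010
  (a | ~e) = 10101010101010101111111111111111
  (((~d & b) | a) | (a | ~e)) = 10101010111011101111111111111111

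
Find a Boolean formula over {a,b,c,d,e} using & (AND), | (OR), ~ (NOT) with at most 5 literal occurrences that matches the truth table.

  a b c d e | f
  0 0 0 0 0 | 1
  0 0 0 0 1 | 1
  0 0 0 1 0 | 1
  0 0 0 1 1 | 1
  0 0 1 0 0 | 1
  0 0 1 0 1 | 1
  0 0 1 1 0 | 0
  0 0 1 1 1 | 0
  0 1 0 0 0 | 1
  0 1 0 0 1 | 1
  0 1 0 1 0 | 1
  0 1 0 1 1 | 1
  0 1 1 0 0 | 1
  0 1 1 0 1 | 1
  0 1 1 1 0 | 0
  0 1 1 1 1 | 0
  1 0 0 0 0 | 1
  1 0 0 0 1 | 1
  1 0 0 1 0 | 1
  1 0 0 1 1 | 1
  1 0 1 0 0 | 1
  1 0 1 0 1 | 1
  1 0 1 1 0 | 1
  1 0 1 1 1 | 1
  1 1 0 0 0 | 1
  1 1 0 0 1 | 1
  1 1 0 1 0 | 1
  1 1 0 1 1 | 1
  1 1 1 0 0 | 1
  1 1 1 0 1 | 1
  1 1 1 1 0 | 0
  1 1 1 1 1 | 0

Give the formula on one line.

  ~b = 11111111000000001111111100000000
  (~b & a) = 00000000000000001111111100000000
  ~c = 11110000111100001111000011110000
  ((~b & a) | ~c) = 11110000111100001111111111110000
  ~d = 11001100110011001100110011001100
  (((~b & a) | ~c) | ~d) = 11111100111111001111111111111100

(((~b & a) | ~c) | ~d)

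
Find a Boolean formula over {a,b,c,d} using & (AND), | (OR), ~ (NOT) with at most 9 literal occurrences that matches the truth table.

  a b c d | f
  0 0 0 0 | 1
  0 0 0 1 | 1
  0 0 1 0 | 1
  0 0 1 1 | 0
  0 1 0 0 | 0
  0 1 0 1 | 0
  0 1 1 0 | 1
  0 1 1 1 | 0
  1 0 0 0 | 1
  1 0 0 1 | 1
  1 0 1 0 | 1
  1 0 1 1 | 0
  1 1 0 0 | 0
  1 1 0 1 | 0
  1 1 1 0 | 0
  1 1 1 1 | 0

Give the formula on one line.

  ~b = 1111000011110000
  ~c = 1100110011001100
  (~b & ~c) = 1100000011000000
  ~d = 1010101010101010
  ~a = 1111111100000000
  (d | ~a) = 1111111101010101
  (d | ~b) = 1111010111110101
  ((d | ~a) | (d | ~b)) = 1111111111110101
  (~d & ((d | ~a) | (d | ~b))) = 1010101010100000
  (~d & c) = 0010001000100010
  ((~d & ((d | ~a) | (d | ~b))) & (~d & c)) = 0010001000100000
  ((~b & ~c) | ((~d & ((d | ~a) | (d | ~b))) & (~d & c))) = 1110001011100000

((~b & ~c) | ((~d & ((d | ~a) | (d | ~b))) & (~d & c)))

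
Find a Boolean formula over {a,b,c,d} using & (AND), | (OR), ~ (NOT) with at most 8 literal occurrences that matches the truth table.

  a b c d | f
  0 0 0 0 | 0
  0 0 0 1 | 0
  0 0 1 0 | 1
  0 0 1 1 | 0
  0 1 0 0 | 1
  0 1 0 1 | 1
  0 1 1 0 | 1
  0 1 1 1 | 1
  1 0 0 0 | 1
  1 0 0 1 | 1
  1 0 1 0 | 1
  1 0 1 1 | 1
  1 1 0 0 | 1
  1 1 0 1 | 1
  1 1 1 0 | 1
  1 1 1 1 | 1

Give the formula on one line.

  (a | b) = 0000111111111111
  ~d = 1010101010101010
  (c & ~d) = 0010001000100010
  ((c & ~d) | b) = 0010111100101111
  ~a = 1111111100000000
  (b | ~a) = 1111111100001111
  (((c & ~d) | b) & (b | ~a)) = 0010111100001111
  ((a | b) | (((c & ~d) | b) & (b | ~a))) = 0010111111111111

((a | b) | (((c & ~d) | b) & (b | ~a)))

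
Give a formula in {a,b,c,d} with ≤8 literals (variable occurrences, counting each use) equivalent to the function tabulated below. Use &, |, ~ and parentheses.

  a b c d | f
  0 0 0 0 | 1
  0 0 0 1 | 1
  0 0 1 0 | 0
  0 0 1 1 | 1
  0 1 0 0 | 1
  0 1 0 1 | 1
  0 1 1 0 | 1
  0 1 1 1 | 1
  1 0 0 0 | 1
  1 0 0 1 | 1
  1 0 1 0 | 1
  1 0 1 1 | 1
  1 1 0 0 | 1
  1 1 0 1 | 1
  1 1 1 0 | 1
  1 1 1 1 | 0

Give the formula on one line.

  ~c = 1100110011001100
  (a | b) = 0000111111111111
  ~d = 1010101010101010
  ~a = 1111111100000000
  (~d | ~a) = 1111111110101010
  ((a | b) & (~d | ~a)) = 0000111110101010
  (~c | ((a | b) & (~d | ~a))) = 1100111111101110
  ~b = 1111000011110000
  (~d | ~b) = 1111101011111010
  ((~d | ~b) & d) = 0101000001010000
  ((~c | ((a | b) & (~d | ~a))) | ((~d | ~b) & d)) = 1101111111111110

((~c | ((a | b) & (~d | ~a))) | ((~d | ~b) & d))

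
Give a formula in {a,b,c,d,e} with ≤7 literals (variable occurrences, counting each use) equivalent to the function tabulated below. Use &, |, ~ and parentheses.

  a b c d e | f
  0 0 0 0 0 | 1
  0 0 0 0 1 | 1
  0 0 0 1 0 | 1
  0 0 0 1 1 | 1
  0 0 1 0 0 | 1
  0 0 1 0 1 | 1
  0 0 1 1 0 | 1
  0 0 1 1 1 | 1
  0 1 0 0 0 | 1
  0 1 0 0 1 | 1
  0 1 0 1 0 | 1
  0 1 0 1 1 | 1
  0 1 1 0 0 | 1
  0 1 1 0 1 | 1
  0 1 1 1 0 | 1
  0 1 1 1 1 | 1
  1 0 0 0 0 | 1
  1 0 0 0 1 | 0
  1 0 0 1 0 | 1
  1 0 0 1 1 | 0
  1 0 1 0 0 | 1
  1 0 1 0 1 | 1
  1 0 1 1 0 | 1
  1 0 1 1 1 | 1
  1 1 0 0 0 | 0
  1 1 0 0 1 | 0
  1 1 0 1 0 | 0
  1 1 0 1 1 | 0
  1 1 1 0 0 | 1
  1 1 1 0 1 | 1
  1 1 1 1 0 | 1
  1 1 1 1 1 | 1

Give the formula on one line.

  ~a = 11111111111111110000000000000000
  ~b = 11111111000000001111111100000000
  ~e = 10101010101010101010101010101010
  (~e | b) = 10101010111111111010101011111111
  (~b & (~e | b)) = 10101010000000001010101000000000
  (c & a) = 00000000000000000000111100001111
  ((~b & (~e | b)) | (c & a)) = 10101010000000001010111100001111
  (a & ((~b & (~e | b)) | (c & a))) = 00000000000000001010111100001111
  (~a | (a & ((~b & (~e | b)) | (c & a)))) = 11111111111111111010111100001111

(~a | (a & ((~b & (~e | b)) | (c & a))))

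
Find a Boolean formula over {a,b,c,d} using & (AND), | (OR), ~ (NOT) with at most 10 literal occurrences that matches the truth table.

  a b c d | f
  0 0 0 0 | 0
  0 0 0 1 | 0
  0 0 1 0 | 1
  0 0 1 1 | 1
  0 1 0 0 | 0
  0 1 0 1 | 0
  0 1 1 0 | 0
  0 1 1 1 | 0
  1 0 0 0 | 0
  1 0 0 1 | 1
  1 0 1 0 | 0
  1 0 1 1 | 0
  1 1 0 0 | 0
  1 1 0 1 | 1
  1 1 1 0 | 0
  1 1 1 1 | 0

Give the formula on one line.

  ~b = 1111000011110000
  ~c = 1100110011001100
  ~a = 1111111100000000
  (b | ~a) = 1111111100001111
  (~c | (b | ~a)) = 1111111111001111
  (~b & (~c | (b | ~a))) = 1111000011000000
  ((~b & (~c | (b | ~a))) & c) = 0011000000000000
  (c | d) = 0111011101110111
  ((c | d) & a) = 0000000001110111
  (((c | d) & a) & ~c) = 0000000001000100
  (((~b & (~c | (b | ~a))) & c) | (((c | d) & a) & ~c)) = 0011000001000100

(((~b & (~c | (b | ~a))) & c) | (((c | d) & a) & ~c))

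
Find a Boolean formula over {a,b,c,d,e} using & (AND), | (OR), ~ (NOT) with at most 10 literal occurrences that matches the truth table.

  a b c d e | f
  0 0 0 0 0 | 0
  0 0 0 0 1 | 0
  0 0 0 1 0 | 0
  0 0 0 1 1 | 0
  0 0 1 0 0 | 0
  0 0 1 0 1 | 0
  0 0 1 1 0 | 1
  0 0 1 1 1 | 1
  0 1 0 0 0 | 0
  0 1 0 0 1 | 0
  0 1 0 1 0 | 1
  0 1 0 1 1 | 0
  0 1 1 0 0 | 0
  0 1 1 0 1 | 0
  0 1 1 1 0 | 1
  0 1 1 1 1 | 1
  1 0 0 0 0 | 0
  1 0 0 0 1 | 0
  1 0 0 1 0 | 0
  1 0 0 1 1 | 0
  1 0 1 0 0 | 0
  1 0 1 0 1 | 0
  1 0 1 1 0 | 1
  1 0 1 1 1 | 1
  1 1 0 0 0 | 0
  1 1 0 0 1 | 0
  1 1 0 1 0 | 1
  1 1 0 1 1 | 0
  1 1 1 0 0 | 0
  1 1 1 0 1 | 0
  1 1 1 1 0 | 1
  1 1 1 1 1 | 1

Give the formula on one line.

((d & (c & e)) | (((c | b) & d) & ~e))

  (c & e) = 00000101000001010000010100000101
  (d & (c & e)) = 00000001000000010000000100000001
  (c | b) = 00001111111111110000111111111111
  ((c | b) & d) = 00000011001100110000001100110011
  ~e = 10101010101010101010101010101010
  (((c | b) & d) & ~e) = 00000010001000100000001000100010
  ((d & (c & e)) | (((c | b) & d) & ~e)) = 00000011001000110000001100100011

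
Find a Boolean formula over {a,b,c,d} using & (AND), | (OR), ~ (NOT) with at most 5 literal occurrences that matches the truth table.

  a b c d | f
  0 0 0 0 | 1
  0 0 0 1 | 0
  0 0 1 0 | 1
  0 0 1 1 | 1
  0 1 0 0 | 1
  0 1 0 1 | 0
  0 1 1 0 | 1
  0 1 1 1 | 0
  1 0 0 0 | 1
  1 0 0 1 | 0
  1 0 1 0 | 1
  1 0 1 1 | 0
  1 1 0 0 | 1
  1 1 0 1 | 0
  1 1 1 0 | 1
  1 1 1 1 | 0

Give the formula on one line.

  ~a = 1111111100000000
  ~b = 1111000011110000
  (~b & c) = 0011000000110000
  (~a & (~b & c)) = 0011000000000000
  ~d = 1010101010101010
  ((~a & (~b & c)) | ~d) = 1011101010101010

((~a & (~b & c)) | ~d)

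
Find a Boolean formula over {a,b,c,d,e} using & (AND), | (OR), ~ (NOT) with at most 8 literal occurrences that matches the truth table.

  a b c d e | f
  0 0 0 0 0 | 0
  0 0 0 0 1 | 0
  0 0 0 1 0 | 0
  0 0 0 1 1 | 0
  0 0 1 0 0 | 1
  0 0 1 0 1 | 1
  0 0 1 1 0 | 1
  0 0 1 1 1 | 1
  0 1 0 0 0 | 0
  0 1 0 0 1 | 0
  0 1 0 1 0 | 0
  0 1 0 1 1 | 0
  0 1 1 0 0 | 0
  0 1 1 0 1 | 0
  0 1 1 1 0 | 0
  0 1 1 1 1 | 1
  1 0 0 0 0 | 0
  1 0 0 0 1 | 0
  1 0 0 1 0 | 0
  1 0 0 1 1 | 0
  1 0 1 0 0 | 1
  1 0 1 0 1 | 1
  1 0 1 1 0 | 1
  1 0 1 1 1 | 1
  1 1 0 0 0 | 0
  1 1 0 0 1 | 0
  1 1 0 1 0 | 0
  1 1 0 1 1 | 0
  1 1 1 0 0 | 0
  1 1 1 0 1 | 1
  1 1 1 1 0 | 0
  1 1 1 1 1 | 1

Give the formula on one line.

  (d | a) = 00110011001100111111111111111111
  (e & (d | a)) = 00010001000100010101010101010101
  ~b = 11111111000000001111111100000000
  ~c = 11110000111100001111000011110000
  (~b | ~c) = 11111111111100001111111111110000
  ((e & (d | a)) | (~b | ~c)) = 11111111111100011111111111110101
  (((e & (d | a)) | (~b | ~c)) & c) = 00001111000000010000111100000101

(((e & (d | a)) | (~b | ~c)) & c)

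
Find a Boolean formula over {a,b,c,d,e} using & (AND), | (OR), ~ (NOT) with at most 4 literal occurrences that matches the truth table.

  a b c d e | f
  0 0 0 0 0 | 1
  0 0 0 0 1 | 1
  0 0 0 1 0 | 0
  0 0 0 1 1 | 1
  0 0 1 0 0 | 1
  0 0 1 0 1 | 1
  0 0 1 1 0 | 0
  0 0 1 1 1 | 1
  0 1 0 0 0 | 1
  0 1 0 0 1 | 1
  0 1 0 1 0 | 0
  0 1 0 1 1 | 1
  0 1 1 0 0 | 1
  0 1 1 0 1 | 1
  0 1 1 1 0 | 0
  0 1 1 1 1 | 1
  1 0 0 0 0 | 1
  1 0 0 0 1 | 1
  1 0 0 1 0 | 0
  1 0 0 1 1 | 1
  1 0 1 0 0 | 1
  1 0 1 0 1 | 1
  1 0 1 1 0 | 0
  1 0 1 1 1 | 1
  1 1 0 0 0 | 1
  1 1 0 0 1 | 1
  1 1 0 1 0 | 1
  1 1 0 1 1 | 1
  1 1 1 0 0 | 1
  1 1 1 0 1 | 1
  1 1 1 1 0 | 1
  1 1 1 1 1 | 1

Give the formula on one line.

  (a & b) = 00000000000000000000000011111111
  ~d = 11001100110011001100110011001100
  (e | ~d) = 11011101110111011101110111011101
  ((a & b) | (e | ~d)) = 11011101110111011101110111111111

((a & b) | (e | ~d))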